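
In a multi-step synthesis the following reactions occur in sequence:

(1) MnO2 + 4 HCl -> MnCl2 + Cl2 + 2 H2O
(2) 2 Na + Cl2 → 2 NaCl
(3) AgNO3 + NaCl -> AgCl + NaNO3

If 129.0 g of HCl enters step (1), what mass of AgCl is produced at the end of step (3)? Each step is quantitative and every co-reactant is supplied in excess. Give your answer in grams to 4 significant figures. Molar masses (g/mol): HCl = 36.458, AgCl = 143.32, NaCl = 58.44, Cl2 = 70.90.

n(HCl) = 129.0 / 36.458 = 3.5383 mol.
Reaction (1): HCl→Cl2 ratio 4:1 ⇒ n(Cl2) = 0.88458 mol.
Reaction (2): Cl2→NaCl ratio 1:2 ⇒ n(NaCl) = 1.7692 mol.
Reaction (3): NaCl→AgCl ratio 1:1 ⇒ n(AgCl) = 1.7692 mol.
Mass of AgCl = 1.7692 × 143.32 = 253.56 g.

253.6 g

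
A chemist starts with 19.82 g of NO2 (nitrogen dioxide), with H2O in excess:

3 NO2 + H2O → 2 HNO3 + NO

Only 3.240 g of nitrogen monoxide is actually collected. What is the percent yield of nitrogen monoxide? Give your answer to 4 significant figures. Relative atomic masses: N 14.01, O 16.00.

75.19 %

M(NO2) = 14.01 + 2(16.00) = 46.01 g/mol.
M(NO) = 14.01 + 16.00 = 30.01 g/mol.
n(NO2) = 19.820 g / 46.01 g/mol = 0.43078 mol.
From the equation the NO2:NO mole ratio is 3:1, so n(NO) = 0.43078 × 1/3 = 0.14359 mol.
Mass of NO = 0.14359 mol × 30.01 g/mol = 4.3092 g.
This is the theoretical yield. Percent yield = 3.240 g / 4.3092 g × 100% = 75.188%.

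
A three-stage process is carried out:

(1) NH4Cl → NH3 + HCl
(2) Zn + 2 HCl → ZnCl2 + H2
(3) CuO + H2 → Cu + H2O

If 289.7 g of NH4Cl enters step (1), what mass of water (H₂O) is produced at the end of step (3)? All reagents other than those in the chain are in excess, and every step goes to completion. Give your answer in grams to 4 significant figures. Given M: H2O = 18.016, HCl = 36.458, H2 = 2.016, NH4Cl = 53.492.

n(NH4Cl) = 289.7 / 53.492 = 5.4158 mol.
Reaction (1): NH4Cl→HCl ratio 1:1 ⇒ n(HCl) = 5.4158 mol.
Reaction (2): HCl→H2 ratio 2:1 ⇒ n(H2) = 2.7079 mol.
Reaction (3): H2→H2O ratio 1:1 ⇒ n(H2O) = 2.7079 mol.
Mass of H2O = 2.7079 × 18.016 = 48.785 g.

48.79 g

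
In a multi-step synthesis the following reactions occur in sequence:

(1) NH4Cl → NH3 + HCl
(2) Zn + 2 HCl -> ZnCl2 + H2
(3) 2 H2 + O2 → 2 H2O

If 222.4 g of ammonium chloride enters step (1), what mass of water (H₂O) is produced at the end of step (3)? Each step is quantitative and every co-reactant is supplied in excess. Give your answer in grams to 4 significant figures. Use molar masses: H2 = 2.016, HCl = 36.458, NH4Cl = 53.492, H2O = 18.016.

37.45 g

n(NH4Cl) = 222.4 / 53.492 = 4.1576 mol.
Reaction (1): NH4Cl→HCl ratio 1:1 ⇒ n(HCl) = 4.1576 mol.
Reaction (2): HCl→H2 ratio 2:1 ⇒ n(H2) = 2.0788 mol.
Reaction (3): H2→H2O ratio 2:2 ⇒ n(H2O) = 2.0788 mol.
Mass of H2O = 2.0788 × 18.016 = 37.452 g.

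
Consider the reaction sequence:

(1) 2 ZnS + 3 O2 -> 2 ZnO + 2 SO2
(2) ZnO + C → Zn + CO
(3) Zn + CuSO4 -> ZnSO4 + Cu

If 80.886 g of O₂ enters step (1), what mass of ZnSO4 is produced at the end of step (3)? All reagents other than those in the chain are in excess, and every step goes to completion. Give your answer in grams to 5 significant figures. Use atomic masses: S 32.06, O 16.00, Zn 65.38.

M(O2) = 2(16.00) = 32.00 g/mol.
M(ZnSO4) = 65.38 + 32.06 + 4(16.00) = 161.44 g/mol.
n(O2) = 80.886 / 32.00 = 2.52769 mol.
Reaction (1): O2→ZnO ratio 3:2 ⇒ n(ZnO) = 1.68512 mol.
Reaction (2): ZnO→Zn ratio 1:1 ⇒ n(Zn) = 1.68512 mol.
Reaction (3): Zn→ZnSO4 ratio 1:1 ⇒ n(ZnSO4) = 1.68512 mol.
Mass of ZnSO4 = 1.68512 × 161.44 = 272.047 g.

272.05 g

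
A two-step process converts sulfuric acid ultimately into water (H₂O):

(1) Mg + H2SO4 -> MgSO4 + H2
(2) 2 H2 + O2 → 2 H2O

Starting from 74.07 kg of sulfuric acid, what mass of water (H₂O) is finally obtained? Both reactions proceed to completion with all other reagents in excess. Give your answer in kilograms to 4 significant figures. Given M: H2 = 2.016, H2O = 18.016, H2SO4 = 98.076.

13.61 kg

74.07 kg = 74070 g.
n(H2SO4) = 74070 / 98.076 = 755.23 mol.
Step 1 gives a 1:1 ratio of H2SO4 to H2, so n(H2) = 755.23 mol.
In step 2 the H2:H2O ratio is 2:2, so n(H2O) = 755.23 mol.
Mass of H2O = 755.23 × 18.016 = 13606 g = 13.61 kg.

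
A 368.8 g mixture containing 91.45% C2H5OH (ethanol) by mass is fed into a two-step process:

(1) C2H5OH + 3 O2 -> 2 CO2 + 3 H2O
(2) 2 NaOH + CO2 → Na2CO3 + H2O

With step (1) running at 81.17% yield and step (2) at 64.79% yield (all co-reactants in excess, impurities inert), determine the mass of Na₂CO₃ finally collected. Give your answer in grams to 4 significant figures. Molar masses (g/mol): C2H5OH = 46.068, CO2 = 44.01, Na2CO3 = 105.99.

Pure C2H5OH = 368.8 × 0.9145 = 337.27 g.
n(C2H5OH) = 337.27 / 46.068 = 7.3211 mol.
Step 1 (C2H5OH:CO2 = 1:2): theoretical n(CO2) = 14.642 mol; at 81.17% yield, n(CO2) = 11.885 mol.
Step 2 (CO2:Na2CO3 = 1:1): theoretical n(Na2CO3) = 11.885 mol, so theoretical mass = 11.885 × 105.99 = 1259.7 g.
At 64.79% yield, actual mass of Na2CO3 = 1259.7 × 0.6479 = 816.16 g.

816.2 g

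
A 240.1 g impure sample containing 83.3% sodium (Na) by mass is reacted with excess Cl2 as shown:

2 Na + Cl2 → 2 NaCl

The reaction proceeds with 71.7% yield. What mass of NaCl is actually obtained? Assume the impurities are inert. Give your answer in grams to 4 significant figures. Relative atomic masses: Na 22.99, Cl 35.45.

Pure Na available = 240.1 g × 0.833 = 200.00 g.
M(Na) = 22.99 g/mol.
M(NaCl) = 22.99 + 35.45 = 58.44 g/mol.
n(Na) = 200.00 g / 22.99 g/mol = 8.6996 mol.
From the equation the Na:NaCl mole ratio is 2:2, so n(NaCl) = 8.6996 × 2/2 = 8.6996 mol.
Mass of NaCl = 8.6996 mol × 58.44 g/mol = 508.40 g.
Actual mass collected = 508.40 g × 0.717 = 364.53 g.

364.5 g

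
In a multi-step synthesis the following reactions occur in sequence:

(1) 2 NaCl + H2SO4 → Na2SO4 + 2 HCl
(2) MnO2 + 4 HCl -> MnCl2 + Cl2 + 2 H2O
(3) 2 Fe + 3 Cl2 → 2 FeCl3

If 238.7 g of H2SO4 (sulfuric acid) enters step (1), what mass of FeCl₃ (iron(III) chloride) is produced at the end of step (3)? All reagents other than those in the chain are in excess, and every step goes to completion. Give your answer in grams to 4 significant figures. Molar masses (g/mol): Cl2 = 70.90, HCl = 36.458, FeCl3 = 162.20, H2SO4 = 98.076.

131.6 g

n(H2SO4) = 238.7 / 98.076 = 2.4338 mol.
Reaction (1): H2SO4→HCl ratio 1:2 ⇒ n(HCl) = 4.8677 mol.
Reaction (2): HCl→Cl2 ratio 4:1 ⇒ n(Cl2) = 1.2169 mol.
Reaction (3): Cl2→FeCl3 ratio 3:2 ⇒ n(FeCl3) = 0.81128 mol.
Mass of FeCl3 = 0.81128 × 162.20 = 131.59 g.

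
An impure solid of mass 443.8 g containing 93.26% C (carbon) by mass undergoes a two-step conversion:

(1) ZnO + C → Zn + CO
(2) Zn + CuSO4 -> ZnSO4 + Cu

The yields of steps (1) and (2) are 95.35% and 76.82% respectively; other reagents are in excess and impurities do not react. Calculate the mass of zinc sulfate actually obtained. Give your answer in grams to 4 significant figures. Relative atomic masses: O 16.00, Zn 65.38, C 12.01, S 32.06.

4075 g

Pure C = 443.8 × 0.9326 = 413.89 g.
M(C) = 12.01 g/mol.
M(ZnSO4) = 65.38 + 32.06 + 4(16.00) = 161.44 g/mol.
n(C) = 413.89 / 12.01 = 34.462 mol.
Step 1 (C:Zn = 1:1): theoretical n(Zn) = 34.462 mol; at 95.35% yield, n(Zn) = 32.859 mol.
Step 2 (Zn:ZnSO4 = 1:1): theoretical n(ZnSO4) = 32.859 mol, so theoretical mass = 32.859 × 161.44 = 5304.8 g.
At 76.82% yield, actual mass of ZnSO4 = 5304.8 × 0.7682 = 4075.2 g.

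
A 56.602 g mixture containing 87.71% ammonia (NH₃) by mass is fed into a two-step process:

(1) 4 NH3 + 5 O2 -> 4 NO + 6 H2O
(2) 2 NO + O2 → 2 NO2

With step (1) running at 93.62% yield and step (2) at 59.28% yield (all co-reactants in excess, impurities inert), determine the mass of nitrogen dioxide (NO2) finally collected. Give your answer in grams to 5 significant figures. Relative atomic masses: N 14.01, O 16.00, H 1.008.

74.421 g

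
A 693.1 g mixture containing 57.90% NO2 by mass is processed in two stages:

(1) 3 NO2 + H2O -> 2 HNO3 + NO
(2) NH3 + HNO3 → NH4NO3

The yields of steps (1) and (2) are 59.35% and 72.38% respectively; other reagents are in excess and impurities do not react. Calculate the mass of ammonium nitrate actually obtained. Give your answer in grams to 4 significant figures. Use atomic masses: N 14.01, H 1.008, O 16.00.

Pure NO2 = 693.1 × 0.5790 = 401.30 g.
M(NO2) = 14.01 + 2(16.00) = 46.01 g/mol.
M(NH4NO3) = 2(14.01) + 4(1.008) + 3(16.00) = 80.052 g/mol.
n(NO2) = 401.30 / 46.01 = 8.7221 mol.
Step 1 (NO2:HNO3 = 3:2): theoretical n(HNO3) = 5.8147 mol; at 59.35% yield, n(HNO3) = 3.4511 mol.
Step 2 (HNO3:NH4NO3 = 1:1): theoretical n(NH4NO3) = 3.4511 mol, so theoretical mass = 3.4511 × 80.052 = 276.26 g.
At 72.38% yield, actual mass of NH4NO3 = 276.26 × 0.7238 = 199.96 g.

200.0 g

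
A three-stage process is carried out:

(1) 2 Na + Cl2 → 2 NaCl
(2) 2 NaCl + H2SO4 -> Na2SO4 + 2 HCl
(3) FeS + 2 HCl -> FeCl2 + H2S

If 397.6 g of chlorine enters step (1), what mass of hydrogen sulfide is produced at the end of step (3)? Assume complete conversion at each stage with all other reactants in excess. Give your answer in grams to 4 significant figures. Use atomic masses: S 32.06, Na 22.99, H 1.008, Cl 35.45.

191.1 g

M(Cl2) = 2(35.45) = 70.90 g/mol.
M(H2S) = 2(1.008) + 32.06 = 34.076 g/mol.
n(Cl2) = 397.6 / 70.90 = 5.6079 mol.
Reaction (1): Cl2→NaCl ratio 1:2 ⇒ n(NaCl) = 11.216 mol.
Reaction (2): NaCl→HCl ratio 2:2 ⇒ n(HCl) = 11.216 mol.
Reaction (3): HCl→H2S ratio 2:1 ⇒ n(H2S) = 5.6079 mol.
Mass of H2S = 5.6079 × 34.076 = 191.09 g.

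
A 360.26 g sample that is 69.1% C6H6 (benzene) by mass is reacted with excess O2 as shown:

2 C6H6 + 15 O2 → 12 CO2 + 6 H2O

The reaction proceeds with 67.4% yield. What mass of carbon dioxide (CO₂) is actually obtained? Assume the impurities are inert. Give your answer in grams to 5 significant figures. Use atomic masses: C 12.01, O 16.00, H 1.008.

567.23 g

Pure C6H6 available = 360.26 g × 0.691 = 248.940 g.
M(C6H6) = 6(12.01) + 6(1.008) = 78.108 g/mol.
M(CO2) = 12.01 + 2(16.00) = 44.01 g/mol.
n(C6H6) = 248.940 g / 78.108 g/mol = 3.18712 mol.
From the equation the C6H6:CO2 mole ratio is 2:12, so n(CO2) = 3.18712 × 12/2 = 19.1227 mol.
Mass of CO2 = 19.1227 mol × 44.01 g/mol = 841.591 g.
Actual mass collected = 841.591 g × 0.674 = 567.232 g.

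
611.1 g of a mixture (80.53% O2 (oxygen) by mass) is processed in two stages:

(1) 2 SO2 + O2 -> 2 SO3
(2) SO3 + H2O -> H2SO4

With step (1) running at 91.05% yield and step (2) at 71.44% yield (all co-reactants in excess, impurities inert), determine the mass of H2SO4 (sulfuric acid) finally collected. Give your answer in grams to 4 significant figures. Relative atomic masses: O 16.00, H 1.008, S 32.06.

Pure O2 = 611.1 × 0.8053 = 492.12 g.
M(O2) = 2(16.00) = 32.00 g/mol.
M(H2SO4) = 2(1.008) + 32.06 + 4(16.00) = 98.076 g/mol.
n(O2) = 492.12 / 32.00 = 15.379 mol.
Step 1 (O2:SO3 = 1:2): theoretical n(SO3) = 30.757 mol; at 91.05% yield, n(SO3) = 28.005 mol.
Step 2 (SO3:H2SO4 = 1:1): theoretical n(H2SO4) = 28.005 mol, so theoretical mass = 28.005 × 98.076 = 2746.6 g.
At 71.44% yield, actual mass of H2SO4 = 2746.6 × 0.7144 = 1962.2 g.

1962 g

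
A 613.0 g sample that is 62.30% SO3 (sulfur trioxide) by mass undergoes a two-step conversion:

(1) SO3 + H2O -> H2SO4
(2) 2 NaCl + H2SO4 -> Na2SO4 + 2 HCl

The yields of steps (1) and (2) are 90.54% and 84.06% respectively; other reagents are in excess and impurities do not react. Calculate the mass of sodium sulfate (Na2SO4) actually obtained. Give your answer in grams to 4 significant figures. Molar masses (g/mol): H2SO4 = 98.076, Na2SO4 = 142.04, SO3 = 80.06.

515.7 g

Pure SO3 = 613.0 × 0.6230 = 381.90 g.
n(SO3) = 381.90 / 80.06 = 4.7702 mol.
Step 1 (SO3:H2SO4 = 1:1): theoretical n(H2SO4) = 4.7702 mol; at 90.54% yield, n(H2SO4) = 4.3189 mol.
Step 2 (H2SO4:Na2SO4 = 1:1): theoretical n(Na2SO4) = 4.3189 mol, so theoretical mass = 4.3189 × 142.04 = 613.46 g.
At 84.06% yield, actual mass of Na2SO4 = 613.46 × 0.8406 = 515.67 g.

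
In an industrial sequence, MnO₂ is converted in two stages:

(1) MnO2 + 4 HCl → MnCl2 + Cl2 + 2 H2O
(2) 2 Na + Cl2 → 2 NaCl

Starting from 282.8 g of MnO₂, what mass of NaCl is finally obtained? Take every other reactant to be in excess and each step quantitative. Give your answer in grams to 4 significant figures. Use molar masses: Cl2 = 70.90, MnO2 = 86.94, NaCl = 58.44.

380.2 g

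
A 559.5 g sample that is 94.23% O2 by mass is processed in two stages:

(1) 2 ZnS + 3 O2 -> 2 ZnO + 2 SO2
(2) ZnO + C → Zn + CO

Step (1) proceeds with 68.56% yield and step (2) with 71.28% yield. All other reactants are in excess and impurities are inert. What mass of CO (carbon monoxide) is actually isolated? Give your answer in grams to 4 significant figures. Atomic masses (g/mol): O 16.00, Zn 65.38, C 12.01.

150.3 g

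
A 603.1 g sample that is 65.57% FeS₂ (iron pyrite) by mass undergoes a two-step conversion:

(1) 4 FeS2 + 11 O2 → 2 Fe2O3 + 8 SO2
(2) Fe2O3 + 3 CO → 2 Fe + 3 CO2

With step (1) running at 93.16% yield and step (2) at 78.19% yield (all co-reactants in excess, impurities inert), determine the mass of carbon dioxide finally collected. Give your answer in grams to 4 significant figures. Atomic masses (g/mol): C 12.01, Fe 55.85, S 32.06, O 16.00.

158.5 g

Pure FeS2 = 603.1 × 0.6557 = 395.45 g.
M(FeS2) = 55.85 + 2(32.06) = 119.97 g/mol.
M(CO2) = 12.01 + 2(16.00) = 44.01 g/mol.
n(FeS2) = 395.45 / 119.97 = 3.2963 mol.
Step 1 (FeS2:Fe2O3 = 4:2): theoretical n(Fe2O3) = 1.6481 mol; at 93.16% yield, n(Fe2O3) = 1.5354 mol.
Step 2 (Fe2O3:CO2 = 1:3): theoretical n(CO2) = 4.6062 mol, so theoretical mass = 4.6062 × 44.01 = 202.72 g.
At 78.19% yield, actual mass of CO2 = 202.72 × 0.7819 = 158.51 g.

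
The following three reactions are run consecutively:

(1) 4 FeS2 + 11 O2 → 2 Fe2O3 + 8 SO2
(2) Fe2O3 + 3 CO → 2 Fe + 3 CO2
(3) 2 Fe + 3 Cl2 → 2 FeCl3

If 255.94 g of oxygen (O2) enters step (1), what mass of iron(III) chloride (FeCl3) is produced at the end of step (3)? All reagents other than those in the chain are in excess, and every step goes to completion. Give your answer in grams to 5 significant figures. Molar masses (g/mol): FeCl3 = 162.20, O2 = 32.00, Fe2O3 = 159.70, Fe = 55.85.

n(O2) = 255.94 / 32.00 = 7.99812 mol.
Reaction (1): O2→Fe2O3 ratio 11:2 ⇒ n(Fe2O3) = 1.45420 mol.
Reaction (2): Fe2O3→Fe ratio 1:2 ⇒ n(Fe) = 2.90841 mol.
Reaction (3): Fe→FeCl3 ratio 2:2 ⇒ n(FeCl3) = 2.90841 mol.
Mass of FeCl3 = 2.90841 × 162.20 = 471.744 g.

471.74 g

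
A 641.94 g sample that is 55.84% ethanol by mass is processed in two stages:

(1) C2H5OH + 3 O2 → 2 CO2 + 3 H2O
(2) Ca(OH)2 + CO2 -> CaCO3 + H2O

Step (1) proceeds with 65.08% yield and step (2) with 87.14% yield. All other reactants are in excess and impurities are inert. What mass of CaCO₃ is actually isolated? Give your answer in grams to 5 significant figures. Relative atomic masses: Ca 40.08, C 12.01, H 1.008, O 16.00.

883.34 g

Pure C2H5OH = 641.94 × 0.5584 = 358.459 g.
M(C2H5OH) = 2(12.01) + 6(1.008) + 16.00 = 46.068 g/mol.
M(CaCO3) = 40.08 + 12.01 + 3(16.00) = 100.09 g/mol.
n(C2H5OH) = 358.459 / 46.068 = 7.78109 mol.
Step 1 (C2H5OH:CO2 = 1:2): theoretical n(CO2) = 15.5622 mol; at 65.08% yield, n(CO2) = 10.1279 mol.
Step 2 (CO2:CaCO3 = 1:1): theoretical n(CaCO3) = 10.1279 mol, so theoretical mass = 10.1279 × 100.09 = 1013.70 g.
At 87.14% yield, actual mass of CaCO3 = 1013.70 × 0.8714 = 883.337 g.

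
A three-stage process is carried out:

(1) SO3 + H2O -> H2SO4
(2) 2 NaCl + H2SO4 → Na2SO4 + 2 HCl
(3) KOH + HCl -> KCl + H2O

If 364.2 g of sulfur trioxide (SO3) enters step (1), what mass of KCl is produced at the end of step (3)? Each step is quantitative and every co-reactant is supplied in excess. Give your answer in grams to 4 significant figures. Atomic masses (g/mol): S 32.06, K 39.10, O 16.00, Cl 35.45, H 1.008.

678.3 g

M(SO3) = 32.06 + 3(16.00) = 80.06 g/mol.
M(KCl) = 39.10 + 35.45 = 74.55 g/mol.
n(SO3) = 364.2 / 80.06 = 4.5491 mol.
Reaction (1): SO3→H2SO4 ratio 1:1 ⇒ n(H2SO4) = 4.5491 mol.
Reaction (2): H2SO4→HCl ratio 1:2 ⇒ n(HCl) = 9.0982 mol.
Reaction (3): HCl→KCl ratio 1:1 ⇒ n(KCl) = 9.0982 mol.
Mass of KCl = 9.0982 × 74.55 = 678.27 g.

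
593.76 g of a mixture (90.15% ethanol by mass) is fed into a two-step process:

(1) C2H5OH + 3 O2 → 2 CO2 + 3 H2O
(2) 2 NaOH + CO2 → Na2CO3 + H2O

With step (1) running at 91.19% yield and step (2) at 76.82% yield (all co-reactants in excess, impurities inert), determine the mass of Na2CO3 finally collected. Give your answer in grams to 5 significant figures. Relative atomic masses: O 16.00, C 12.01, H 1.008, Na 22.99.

1725.4 g

Pure C2H5OH = 593.76 × 0.9015 = 535.275 g.
M(C2H5OH) = 2(12.01) + 6(1.008) + 16.00 = 46.068 g/mol.
M(Na2CO3) = 2(22.99) + 12.01 + 3(16.00) = 105.99 g/mol.
n(C2H5OH) = 535.275 / 46.068 = 11.6192 mol.
Step 1 (C2H5OH:CO2 = 1:2): theoretical n(CO2) = 23.2385 mol; at 91.19% yield, n(CO2) = 21.1911 mol.
Step 2 (CO2:Na2CO3 = 1:1): theoretical n(Na2CO3) = 21.1911 mol, so theoretical mass = 21.1911 × 105.99 = 2246.05 g.
At 76.82% yield, actual mass of Na2CO3 = 2246.05 × 0.7682 = 1725.42 g.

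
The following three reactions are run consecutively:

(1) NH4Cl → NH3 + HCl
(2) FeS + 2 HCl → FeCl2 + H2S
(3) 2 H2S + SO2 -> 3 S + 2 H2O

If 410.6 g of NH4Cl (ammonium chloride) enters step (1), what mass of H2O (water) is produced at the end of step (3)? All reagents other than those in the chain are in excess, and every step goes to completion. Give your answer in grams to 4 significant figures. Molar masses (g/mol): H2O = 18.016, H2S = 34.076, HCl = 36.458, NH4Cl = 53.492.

69.14 g

n(NH4Cl) = 410.6 / 53.492 = 7.6759 mol.
Reaction (1): NH4Cl→HCl ratio 1:1 ⇒ n(HCl) = 7.6759 mol.
Reaction (2): HCl→H2S ratio 2:1 ⇒ n(H2S) = 3.8380 mol.
Reaction (3): H2S→H2O ratio 2:2 ⇒ n(H2O) = 3.8380 mol.
Mass of H2O = 3.8380 × 18.016 = 69.145 g.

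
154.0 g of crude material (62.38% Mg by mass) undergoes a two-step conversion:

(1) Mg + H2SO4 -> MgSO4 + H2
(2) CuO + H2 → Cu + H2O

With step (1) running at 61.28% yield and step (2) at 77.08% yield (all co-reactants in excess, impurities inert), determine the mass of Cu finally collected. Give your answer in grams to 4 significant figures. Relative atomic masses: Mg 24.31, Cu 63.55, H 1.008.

118.6 g

Pure Mg = 154.0 × 0.6238 = 96.065 g.
M(Mg) = 24.31 g/mol.
M(Cu) = 63.55 g/mol.
n(Mg) = 96.065 / 24.31 = 3.9517 mol.
Step 1 (Mg:H2 = 1:1): theoretical n(H2) = 3.9517 mol; at 61.28% yield, n(H2) = 2.4216 mol.
Step 2 (H2:Cu = 1:1): theoretical n(Cu) = 2.4216 mol, so theoretical mass = 2.4216 × 63.55 = 153.89 g.
At 77.08% yield, actual mass of Cu = 153.89 × 0.7708 = 118.62 g.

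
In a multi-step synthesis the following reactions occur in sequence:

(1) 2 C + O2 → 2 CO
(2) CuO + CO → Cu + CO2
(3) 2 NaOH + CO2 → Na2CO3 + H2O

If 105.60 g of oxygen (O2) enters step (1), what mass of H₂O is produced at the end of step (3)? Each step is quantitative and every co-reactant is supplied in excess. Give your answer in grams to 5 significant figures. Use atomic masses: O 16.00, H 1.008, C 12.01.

M(O2) = 2(16.00) = 32.00 g/mol.
M(H2O) = 2(1.008) + 16.00 = 18.016 g/mol.
n(O2) = 105.60 / 32.00 = 3.30000 mol.
Reaction (1): O2→CO ratio 1:2 ⇒ n(CO) = 6.60000 mol.
Reaction (2): CO→CO2 ratio 1:1 ⇒ n(CO2) = 6.60000 mol.
Reaction (3): CO2→H2O ratio 1:1 ⇒ n(H2O) = 6.60000 mol.
Mass of H2O = 6.60000 × 18.016 = 118.906 g.

118.91 g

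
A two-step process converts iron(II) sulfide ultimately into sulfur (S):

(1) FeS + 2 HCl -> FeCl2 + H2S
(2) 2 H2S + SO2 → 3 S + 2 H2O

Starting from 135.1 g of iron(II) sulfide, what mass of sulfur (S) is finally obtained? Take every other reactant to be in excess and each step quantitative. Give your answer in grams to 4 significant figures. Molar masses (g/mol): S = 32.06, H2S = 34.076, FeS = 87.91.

n(FeS) = 135.10 / 87.91 = 1.5368 mol.
Step 1 gives a 1:1 ratio of FeS to H2S, so n(H2S) = 1.5368 mol.
In step 2 the H2S:S ratio is 2:3, so n(S) = 2.3052 mol.
Mass of S = 2.3052 × 32.06 = 73.905 g.

73.90 g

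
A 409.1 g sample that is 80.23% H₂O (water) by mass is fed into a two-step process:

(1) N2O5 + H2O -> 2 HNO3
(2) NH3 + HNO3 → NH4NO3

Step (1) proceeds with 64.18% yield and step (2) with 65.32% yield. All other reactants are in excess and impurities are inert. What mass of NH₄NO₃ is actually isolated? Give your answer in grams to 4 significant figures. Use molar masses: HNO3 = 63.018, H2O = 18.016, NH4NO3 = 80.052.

1223 g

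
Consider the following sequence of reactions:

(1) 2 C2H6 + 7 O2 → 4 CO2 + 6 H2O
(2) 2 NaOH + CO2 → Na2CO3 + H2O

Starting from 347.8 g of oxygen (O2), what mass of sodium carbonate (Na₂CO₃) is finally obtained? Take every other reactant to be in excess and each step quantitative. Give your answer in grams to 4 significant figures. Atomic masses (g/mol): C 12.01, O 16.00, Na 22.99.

M(O2) = 2(16.00) = 32.00 g/mol.
M(Na2CO3) = 2(22.99) + 12.01 + 3(16.00) = 105.99 g/mol.
n(O2) = 347.80 / 32.00 = 10.869 mol.
Step 1 gives a 7:4 ratio of O2 to CO2, so n(CO2) = 6.2107 mol.
In step 2 the CO2:Na2CO3 ratio is 1:1, so n(Na2CO3) = 6.2107 mol.
Mass of Na2CO3 = 6.2107 × 105.99 = 658.27 g.

658.3 g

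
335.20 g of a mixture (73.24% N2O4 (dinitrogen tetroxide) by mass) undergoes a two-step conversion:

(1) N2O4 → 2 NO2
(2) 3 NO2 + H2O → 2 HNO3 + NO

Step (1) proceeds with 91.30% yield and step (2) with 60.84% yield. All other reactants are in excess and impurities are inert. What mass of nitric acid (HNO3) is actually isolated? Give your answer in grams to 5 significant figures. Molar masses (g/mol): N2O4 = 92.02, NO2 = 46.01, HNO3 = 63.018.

Pure N2O4 = 335.20 × 0.7324 = 245.500 g.
n(N2O4) = 245.500 / 92.02 = 2.66790 mol.
Step 1 (N2O4:NO2 = 1:2): theoretical n(NO2) = 5.33581 mol; at 91.30% yield, n(NO2) = 4.87159 mol.
Step 2 (NO2:HNO3 = 3:2): theoretical n(HNO3) = 3.24773 mol, so theoretical mass = 3.24773 × 63.018 = 204.665 g.
At 60.84% yield, actual mass of HNO3 = 204.665 × 0.6084 = 124.518 g.

124.52 g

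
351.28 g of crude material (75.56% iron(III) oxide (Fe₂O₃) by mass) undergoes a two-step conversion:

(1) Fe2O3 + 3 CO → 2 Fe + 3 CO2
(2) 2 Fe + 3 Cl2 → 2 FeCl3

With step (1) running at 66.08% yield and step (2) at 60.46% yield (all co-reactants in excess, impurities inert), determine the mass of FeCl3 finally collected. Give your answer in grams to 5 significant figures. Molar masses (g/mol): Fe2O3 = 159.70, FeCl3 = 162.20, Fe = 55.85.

Pure Fe2O3 = 351.28 × 0.7556 = 265.427 g.
n(Fe2O3) = 265.427 / 159.70 = 1.66204 mol.
Step 1 (Fe2O3:Fe = 1:2): theoretical n(Fe) = 3.32407 mol; at 66.08% yield, n(Fe) = 2.19655 mol.
Step 2 (Fe:FeCl3 = 2:2): theoretical n(FeCl3) = 2.19655 mol, so theoretical mass = 2.19655 × 162.20 = 356.280 g.
At 60.46% yield, actual mass of FeCl3 = 356.280 × 0.6046 = 215.407 g.

215.41 g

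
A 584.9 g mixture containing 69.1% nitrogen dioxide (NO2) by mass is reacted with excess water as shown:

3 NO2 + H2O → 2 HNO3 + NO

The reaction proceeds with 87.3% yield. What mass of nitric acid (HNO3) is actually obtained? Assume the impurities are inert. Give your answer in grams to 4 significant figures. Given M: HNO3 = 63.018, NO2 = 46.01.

322.2 g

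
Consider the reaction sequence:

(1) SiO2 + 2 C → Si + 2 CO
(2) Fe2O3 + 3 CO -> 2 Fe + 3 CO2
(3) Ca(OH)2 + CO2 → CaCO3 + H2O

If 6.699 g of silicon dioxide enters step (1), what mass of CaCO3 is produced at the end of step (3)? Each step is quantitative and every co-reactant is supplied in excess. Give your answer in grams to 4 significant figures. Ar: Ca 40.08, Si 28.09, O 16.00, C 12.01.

M(SiO2) = 28.09 + 2(16.00) = 60.09 g/mol.
M(CaCO3) = 40.08 + 12.01 + 3(16.00) = 100.09 g/mol.
n(SiO2) = 6.699 / 60.09 = 0.11148 mol.
Reaction (1): SiO2→CO ratio 1:2 ⇒ n(CO) = 0.22297 mol.
Reaction (2): CO→CO2 ratio 3:3 ⇒ n(CO2) = 0.22297 mol.
Reaction (3): CO2→CaCO3 ratio 1:1 ⇒ n(CaCO3) = 0.22297 mol.
Mass of CaCO3 = 0.22297 × 100.09 = 22.317 g.

22.32 g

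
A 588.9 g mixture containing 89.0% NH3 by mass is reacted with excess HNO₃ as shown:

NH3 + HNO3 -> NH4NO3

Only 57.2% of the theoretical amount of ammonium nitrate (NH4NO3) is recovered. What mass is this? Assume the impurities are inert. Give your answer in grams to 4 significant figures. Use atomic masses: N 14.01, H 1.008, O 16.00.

Pure NH3 available = 588.9 g × 0.890 = 524.12 g.
M(NH3) = 14.01 + 3(1.008) = 17.034 g/mol.
M(NH4NO3) = 2(14.01) + 4(1.008) + 3(16.00) = 80.052 g/mol.
n(NH3) = 524.12 g / 17.034 g/mol = 30.769 mol.
From the equation the NH3:NH4NO3 mole ratio is 1:1, so n(NH4NO3) = 30.769 × 1/1 = 30.769 mol.
Mass of NH4NO3 = 30.769 mol × 80.052 g/mol = 2463.1 g.
Actual mass collected = 2463.1 g × 0.572 = 1408.9 g.

1409 g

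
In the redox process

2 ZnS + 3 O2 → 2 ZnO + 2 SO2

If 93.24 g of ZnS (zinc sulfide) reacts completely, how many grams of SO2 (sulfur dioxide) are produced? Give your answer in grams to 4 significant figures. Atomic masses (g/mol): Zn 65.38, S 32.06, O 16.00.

61.30 g

M(ZnS) = 65.38 + 32.06 = 97.44 g/mol.
M(SO2) = 32.06 + 2(16.00) = 64.06 g/mol.
n(ZnS) = 93.240 g / 97.44 g/mol = 0.95690 mol.
From the equation the ZnS:SO2 mole ratio is 2:2, so n(SO2) = 0.95690 × 2/2 = 0.95690 mol.
Mass of SO2 = 0.95690 mol × 64.06 g/mol = 61.299 g.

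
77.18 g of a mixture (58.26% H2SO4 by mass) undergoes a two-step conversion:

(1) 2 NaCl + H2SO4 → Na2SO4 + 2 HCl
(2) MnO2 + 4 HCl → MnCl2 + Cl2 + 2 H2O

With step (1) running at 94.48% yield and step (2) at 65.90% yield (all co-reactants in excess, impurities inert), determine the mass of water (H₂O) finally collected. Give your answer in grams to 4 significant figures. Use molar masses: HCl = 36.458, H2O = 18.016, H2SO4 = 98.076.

Pure H2SO4 = 77.18 × 0.5826 = 44.965 g.
n(H2SO4) = 44.965 / 98.076 = 0.45847 mol.
Step 1 (H2SO4:HCl = 1:2): theoretical n(HCl) = 0.91694 mol; at 94.48% yield, n(HCl) = 0.86633 mol.
Step 2 (HCl:H2O = 4:2): theoretical n(H2O) = 0.43316 mol, so theoretical mass = 0.43316 × 18.016 = 7.8039 g.
At 65.90% yield, actual mass of H2O = 7.8039 × 0.6590 = 5.1428 g.

5.143 g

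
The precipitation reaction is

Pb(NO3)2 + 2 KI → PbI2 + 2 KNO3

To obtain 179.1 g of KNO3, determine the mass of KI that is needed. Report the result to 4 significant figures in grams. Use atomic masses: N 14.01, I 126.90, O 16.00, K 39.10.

M(KNO3) = 39.10 + 14.01 + 3(16.00) = 101.11 g/mol.
M(KI) = 39.10 + 126.90 = 166.00 g/mol.
n(KNO3) = 179.10 g / 101.11 g/mol = 1.7713 mol.
From the equation the KNO3:KI mole ratio is 2:2, so n(KI) = 1.7713 × 2/2 = 1.7713 mol.
Mass of KI = 1.7713 mol × 166.00 g/mol = 294.04 g.

294.0 g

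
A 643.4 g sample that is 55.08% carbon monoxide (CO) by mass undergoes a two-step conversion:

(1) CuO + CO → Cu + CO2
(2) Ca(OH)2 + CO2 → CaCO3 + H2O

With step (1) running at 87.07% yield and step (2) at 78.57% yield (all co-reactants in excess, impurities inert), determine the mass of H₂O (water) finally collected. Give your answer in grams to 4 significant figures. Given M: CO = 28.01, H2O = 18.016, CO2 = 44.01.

155.9 g

Pure CO = 643.4 × 0.5508 = 354.38 g.
n(CO) = 354.38 / 28.01 = 12.652 mol.
Step 1 (CO:CO2 = 1:1): theoretical n(CO2) = 12.652 mol; at 87.07% yield, n(CO2) = 11.016 mol.
Step 2 (CO2:H2O = 1:1): theoretical n(H2O) = 11.016 mol, so theoretical mass = 11.016 × 18.016 = 198.47 g.
At 78.57% yield, actual mass of H2O = 198.47 × 0.7857 = 155.94 g.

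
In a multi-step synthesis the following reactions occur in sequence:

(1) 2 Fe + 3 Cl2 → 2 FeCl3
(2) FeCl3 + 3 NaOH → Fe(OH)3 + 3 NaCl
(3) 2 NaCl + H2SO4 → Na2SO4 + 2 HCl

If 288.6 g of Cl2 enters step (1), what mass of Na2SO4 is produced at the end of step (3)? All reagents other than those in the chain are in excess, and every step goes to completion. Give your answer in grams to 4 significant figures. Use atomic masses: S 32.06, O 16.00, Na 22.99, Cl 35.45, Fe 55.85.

M(Cl2) = 2(35.45) = 70.90 g/mol.
M(Na2SO4) = 2(22.99) + 32.06 + 4(16.00) = 142.04 g/mol.
n(Cl2) = 288.6 / 70.90 = 4.0705 mol.
Reaction (1): Cl2→FeCl3 ratio 3:2 ⇒ n(FeCl3) = 2.7137 mol.
Reaction (2): FeCl3→NaCl ratio 1:3 ⇒ n(NaCl) = 8.1410 mol.
Reaction (3): NaCl→Na2SO4 ratio 2:1 ⇒ n(Na2SO4) = 4.0705 mol.
Mass of Na2SO4 = 4.0705 × 142.04 = 578.18 g.

578.2 g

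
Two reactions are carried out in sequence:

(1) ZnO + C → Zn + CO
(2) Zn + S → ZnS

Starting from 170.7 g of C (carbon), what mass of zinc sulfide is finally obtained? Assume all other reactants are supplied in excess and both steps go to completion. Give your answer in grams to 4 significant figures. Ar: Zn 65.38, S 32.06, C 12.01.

1385 g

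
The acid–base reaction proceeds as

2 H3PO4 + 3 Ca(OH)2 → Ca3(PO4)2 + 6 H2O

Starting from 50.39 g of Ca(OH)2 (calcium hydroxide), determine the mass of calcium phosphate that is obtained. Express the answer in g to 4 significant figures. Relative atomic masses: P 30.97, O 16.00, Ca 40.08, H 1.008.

M(Ca(OH)2) = 40.08 + 2(16.00) + 2(1.008) = 74.096 g/mol.
M(Ca3(PO4)2) = 3(40.08) + 2(30.97) + 8(16.00) = 310.18 g/mol.
n(Ca(OH)2) = 50.390 g / 74.096 g/mol = 0.68006 mol.
From the equation the Ca(OH)2:Ca3(PO4)2 mole ratio is 3:1, so n(Ca3(PO4)2) = 0.68006 × 1/3 = 0.22669 mol.
Mass of Ca3(PO4)2 = 0.22669 mol × 310.18 g/mol = 70.314 g.

70.31 g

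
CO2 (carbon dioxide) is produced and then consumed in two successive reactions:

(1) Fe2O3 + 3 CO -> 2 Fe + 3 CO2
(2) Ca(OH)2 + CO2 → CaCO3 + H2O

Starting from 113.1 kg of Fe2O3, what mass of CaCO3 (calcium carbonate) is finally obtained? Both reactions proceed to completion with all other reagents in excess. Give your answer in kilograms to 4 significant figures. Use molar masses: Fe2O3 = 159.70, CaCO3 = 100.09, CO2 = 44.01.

212.7 kg

113.1 kg = 113100 g.
n(Fe2O3) = 113100 / 159.70 = 708.20 mol.
Step 1 gives a 1:3 ratio of Fe2O3 to CO2, so n(CO2) = 2124.6 mol.
In step 2 the CO2:CaCO3 ratio is 1:1, so n(CaCO3) = 2124.6 mol.
Mass of CaCO3 = 2124.6 × 100.09 = 212650 g = 212.7 kg.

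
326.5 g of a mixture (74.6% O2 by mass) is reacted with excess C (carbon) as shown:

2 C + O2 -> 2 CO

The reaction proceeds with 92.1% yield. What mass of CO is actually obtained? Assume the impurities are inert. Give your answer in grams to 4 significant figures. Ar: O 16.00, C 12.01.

Pure O2 available = 326.5 g × 0.746 = 243.57 g.
M(O2) = 2(16.00) = 32.00 g/mol.
M(CO) = 12.01 + 16.00 = 28.01 g/mol.
n(O2) = 243.57 g / 32.00 g/mol = 7.6115 mol.
From the equation the O2:CO mole ratio is 1:2, so n(CO) = 7.6115 × 2/1 = 15.223 mol.
Mass of CO = 15.223 mol × 28.01 g/mol = 426.40 g.
Actual mass collected = 426.40 g × 0.921 = 392.71 g.

392.7 g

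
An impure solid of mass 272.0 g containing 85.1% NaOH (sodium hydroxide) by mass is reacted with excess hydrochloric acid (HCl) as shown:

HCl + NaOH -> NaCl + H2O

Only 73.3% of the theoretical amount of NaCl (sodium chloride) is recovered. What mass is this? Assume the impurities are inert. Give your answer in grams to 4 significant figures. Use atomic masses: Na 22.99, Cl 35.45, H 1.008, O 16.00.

Pure NaOH available = 272.0 g × 0.851 = 231.47 g.
M(NaOH) = 22.99 + 16.00 + 1.008 = 39.998 g/mol.
M(NaCl) = 22.99 + 35.45 = 58.44 g/mol.
n(NaOH) = 231.47 g / 39.998 g/mol = 5.7871 mol.
From the equation the NaOH:NaCl mole ratio is 1:1, so n(NaCl) = 5.7871 × 1/1 = 5.7871 mol.
Mass of NaCl = 5.7871 mol × 58.44 g/mol = 338.20 g.
Actual mass collected = 338.20 g × 0.733 = 247.90 g.

247.9 g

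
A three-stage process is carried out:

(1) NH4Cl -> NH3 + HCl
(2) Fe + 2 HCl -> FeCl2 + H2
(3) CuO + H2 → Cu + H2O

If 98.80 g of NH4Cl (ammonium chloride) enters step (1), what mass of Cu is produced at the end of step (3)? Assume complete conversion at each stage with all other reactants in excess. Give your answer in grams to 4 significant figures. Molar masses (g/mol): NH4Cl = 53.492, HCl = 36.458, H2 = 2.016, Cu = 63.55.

58.69 g

n(NH4Cl) = 98.80 / 53.492 = 1.8470 mol.
Reaction (1): NH4Cl→HCl ratio 1:1 ⇒ n(HCl) = 1.8470 mol.
Reaction (2): HCl→H2 ratio 2:1 ⇒ n(H2) = 0.92350 mol.
Reaction (3): H2→Cu ratio 1:1 ⇒ n(Cu) = 0.92350 mol.
Mass of Cu = 0.92350 × 63.55 = 58.689 g.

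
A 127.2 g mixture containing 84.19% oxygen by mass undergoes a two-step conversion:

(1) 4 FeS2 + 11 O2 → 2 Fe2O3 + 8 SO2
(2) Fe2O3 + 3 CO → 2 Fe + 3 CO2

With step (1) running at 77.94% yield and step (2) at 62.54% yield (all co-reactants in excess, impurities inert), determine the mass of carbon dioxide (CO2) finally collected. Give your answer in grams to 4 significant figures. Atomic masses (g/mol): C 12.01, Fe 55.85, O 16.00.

39.16 g

Pure O2 = 127.2 × 0.8419 = 107.09 g.
M(O2) = 2(16.00) = 32.00 g/mol.
M(CO2) = 12.01 + 2(16.00) = 44.01 g/mol.
n(O2) = 107.09 / 32.00 = 3.3466 mol.
Step 1 (O2:Fe2O3 = 11:2): theoretical n(Fe2O3) = 0.60846 mol; at 77.94% yield, n(Fe2O3) = 0.47424 mol.
Step 2 (Fe2O3:CO2 = 1:3): theoretical n(CO2) = 1.4227 mol, so theoretical mass = 1.4227 × 44.01 = 62.613 g.
At 62.54% yield, actual mass of CO2 = 62.613 × 0.6254 = 39.158 g.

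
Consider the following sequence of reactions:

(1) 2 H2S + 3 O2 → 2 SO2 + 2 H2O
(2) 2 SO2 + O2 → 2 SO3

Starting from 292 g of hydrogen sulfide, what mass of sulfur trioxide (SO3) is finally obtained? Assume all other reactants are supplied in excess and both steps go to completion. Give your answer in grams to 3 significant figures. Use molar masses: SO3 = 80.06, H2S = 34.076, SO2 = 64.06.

686 g

n(H2S) = 292.0 / 34.076 = 8.569 mol.
Step 1 gives a 2:2 ratio of H2S to SO2, so n(SO2) = 8.569 mol.
In step 2 the SO2:SO3 ratio is 2:2, so n(SO3) = 8.569 mol.
Mass of SO3 = 8.569 × 80.06 = 686.0 g.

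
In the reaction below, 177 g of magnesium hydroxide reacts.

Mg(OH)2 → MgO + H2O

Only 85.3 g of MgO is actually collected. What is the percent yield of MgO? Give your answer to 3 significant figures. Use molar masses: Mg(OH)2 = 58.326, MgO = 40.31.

n(Mg(OH)2) = 177.0 g / 58.326 g/mol = 3.035 mol.
From the equation the Mg(OH)2:MgO mole ratio is 1:1, so n(MgO) = 3.035 × 1/1 = 3.035 mol.
Mass of MgO = 3.035 mol × 40.31 g/mol = 122.3 g.
This is the theoretical yield. Percent yield = 85.3 g / 122.3 g × 100% = 69.73%.

69.7 %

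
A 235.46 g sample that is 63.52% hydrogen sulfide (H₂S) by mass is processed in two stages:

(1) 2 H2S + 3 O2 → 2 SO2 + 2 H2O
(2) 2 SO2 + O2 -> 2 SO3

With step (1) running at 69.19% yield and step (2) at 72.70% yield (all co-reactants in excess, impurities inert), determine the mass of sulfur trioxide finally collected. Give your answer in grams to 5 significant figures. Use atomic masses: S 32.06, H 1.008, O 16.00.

176.76 g

Pure H2S = 235.46 × 0.6352 = 149.564 g.
M(H2S) = 2(1.008) + 32.06 = 34.076 g/mol.
M(SO3) = 32.06 + 3(16.00) = 80.06 g/mol.
n(H2S) = 149.564 / 34.076 = 4.38914 mol.
Step 1 (H2S:SO2 = 2:2): theoretical n(SO2) = 4.38914 mol; at 69.19% yield, n(SO2) = 3.03684 mol.
Step 2 (SO2:SO3 = 2:2): theoretical n(SO3) = 3.03684 mol, so theoretical mass = 3.03684 × 80.06 = 243.130 g.
At 72.70% yield, actual mass of SO3 = 243.130 × 0.7270 = 176.755 g.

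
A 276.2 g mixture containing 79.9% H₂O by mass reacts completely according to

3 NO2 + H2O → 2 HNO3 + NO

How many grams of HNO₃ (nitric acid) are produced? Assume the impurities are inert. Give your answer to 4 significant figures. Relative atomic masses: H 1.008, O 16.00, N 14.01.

Mass of pure H2O = 276.2 g × 0.799 = 220.68 g.
M(H2O) = 2(1.008) + 16.00 = 18.016 g/mol.
M(HNO3) = 1.008 + 14.01 + 3(16.00) = 63.018 g/mol.
n(H2O) = 220.68 g / 18.016 g/mol = 12.249 mol.
From the equation the H2O:HNO3 mole ratio is 1:2, so n(HNO3) = 12.249 × 2/1 = 24.499 mol.
Mass of HNO3 = 24.499 mol × 63.018 g/mol = 1543.9 g.

1544 g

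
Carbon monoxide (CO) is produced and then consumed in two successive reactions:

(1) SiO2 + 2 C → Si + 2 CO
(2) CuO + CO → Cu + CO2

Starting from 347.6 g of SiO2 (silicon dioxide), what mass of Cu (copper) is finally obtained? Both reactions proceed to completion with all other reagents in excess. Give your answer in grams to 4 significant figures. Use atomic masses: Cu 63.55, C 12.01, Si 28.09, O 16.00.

735.2 g

M(SiO2) = 28.09 + 2(16.00) = 60.09 g/mol.
M(Cu) = 63.55 g/mol.
n(SiO2) = 347.60 / 60.09 = 5.7847 mol.
Step 1 gives a 1:2 ratio of SiO2 to CO, so n(CO) = 11.569 mol.
In step 2 the CO:Cu ratio is 1:1, so n(Cu) = 11.569 mol.
Mass of Cu = 11.569 × 63.55 = 735.23 g.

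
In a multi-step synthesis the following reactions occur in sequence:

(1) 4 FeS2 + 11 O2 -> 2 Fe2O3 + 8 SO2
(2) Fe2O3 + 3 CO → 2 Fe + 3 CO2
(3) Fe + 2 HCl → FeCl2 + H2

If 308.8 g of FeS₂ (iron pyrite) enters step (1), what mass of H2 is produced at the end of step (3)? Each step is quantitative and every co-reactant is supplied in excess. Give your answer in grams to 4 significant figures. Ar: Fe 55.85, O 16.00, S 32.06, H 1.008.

M(FeS2) = 55.85 + 2(32.06) = 119.97 g/mol.
M(H2) = 2(1.008) = 2.016 g/mol.
n(FeS2) = 308.8 / 119.97 = 2.5740 mol.
Reaction (1): FeS2→Fe2O3 ratio 4:2 ⇒ n(Fe2O3) = 1.2870 mol.
Reaction (2): Fe2O3→Fe ratio 1:2 ⇒ n(Fe) = 2.5740 mol.
Reaction (3): Fe→H2 ratio 1:1 ⇒ n(H2) = 2.5740 mol.
Mass of H2 = 2.5740 × 2.016 = 5.1891 g.

5.189 g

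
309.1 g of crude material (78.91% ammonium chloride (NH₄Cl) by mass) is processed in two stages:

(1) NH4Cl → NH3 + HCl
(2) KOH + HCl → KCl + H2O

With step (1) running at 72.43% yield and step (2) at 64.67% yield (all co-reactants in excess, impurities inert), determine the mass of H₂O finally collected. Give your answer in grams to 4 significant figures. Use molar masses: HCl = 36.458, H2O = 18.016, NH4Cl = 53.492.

38.48 g

Pure NH4Cl = 309.1 × 0.7891 = 243.91 g.
n(NH4Cl) = 243.91 / 53.492 = 4.5598 mol.
Step 1 (NH4Cl:HCl = 1:1): theoretical n(HCl) = 4.5598 mol; at 72.43% yield, n(HCl) = 3.3026 mol.
Step 2 (HCl:H2O = 1:1): theoretical n(H2O) = 3.3026 mol, so theoretical mass = 3.3026 × 18.016 = 59.500 g.
At 64.67% yield, actual mass of H2O = 59.500 × 0.6467 = 38.479 g.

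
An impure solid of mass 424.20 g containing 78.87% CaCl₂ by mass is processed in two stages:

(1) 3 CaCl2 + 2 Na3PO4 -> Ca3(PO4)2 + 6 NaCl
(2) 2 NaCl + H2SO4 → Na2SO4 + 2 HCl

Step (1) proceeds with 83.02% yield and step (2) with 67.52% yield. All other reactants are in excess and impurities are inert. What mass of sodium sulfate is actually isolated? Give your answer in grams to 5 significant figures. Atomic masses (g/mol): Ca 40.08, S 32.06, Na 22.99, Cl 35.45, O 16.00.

Pure CaCl2 = 424.20 × 0.7887 = 334.567 g.
M(CaCl2) = 40.08 + 2(35.45) = 110.98 g/mol.
M(Na2SO4) = 2(22.99) + 32.06 + 4(16.00) = 142.04 g/mol.
n(CaCl2) = 334.567 / 110.98 = 3.01466 mol.
Step 1 (CaCl2:NaCl = 3:6): theoretical n(NaCl) = 6.02931 mol; at 83.02% yield, n(NaCl) = 5.00554 mol.
Step 2 (NaCl:Na2SO4 = 2:1): theoretical n(Na2SO4) = 2.50277 mol, so theoretical mass = 2.50277 × 142.04 = 355.493 g.
At 67.52% yield, actual mass of Na2SO4 = 355.493 × 0.6752 = 240.029 g.

240.03 g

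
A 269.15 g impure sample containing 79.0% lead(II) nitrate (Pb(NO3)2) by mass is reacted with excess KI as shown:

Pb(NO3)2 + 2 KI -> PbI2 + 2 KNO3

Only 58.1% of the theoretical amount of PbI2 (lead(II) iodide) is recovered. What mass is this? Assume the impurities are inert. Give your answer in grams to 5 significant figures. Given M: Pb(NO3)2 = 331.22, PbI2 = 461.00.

171.94 g

Pure Pb(NO3)2 available = 269.15 g × 0.790 = 212.628 g.
n(Pb(NO3)2) = 212.628 g / 331.22 g/mol = 0.641955 mol.
From the equation the Pb(NO3)2:PbI2 mole ratio is 1:1, so n(PbI2) = 0.641955 × 1/1 = 0.641955 mol.
Mass of PbI2 = 0.641955 mol × 461.00 g/mol = 295.941 g.
Actual mass collected = 295.941 g × 0.581 = 171.942 g.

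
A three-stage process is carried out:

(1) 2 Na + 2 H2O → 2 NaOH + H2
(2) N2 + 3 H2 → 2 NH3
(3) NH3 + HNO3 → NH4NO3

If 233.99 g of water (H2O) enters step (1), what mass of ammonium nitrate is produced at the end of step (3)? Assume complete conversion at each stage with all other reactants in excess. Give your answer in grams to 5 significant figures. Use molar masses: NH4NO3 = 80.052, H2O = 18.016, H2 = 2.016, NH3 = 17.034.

n(H2O) = 233.99 / 18.016 = 12.9879 mol.
Reaction (1): H2O→H2 ratio 2:1 ⇒ n(H2) = 6.49395 mol.
Reaction (2): H2→NH3 ratio 3:2 ⇒ n(NH3) = 4.32930 mol.
Reaction (3): NH3→NH4NO3 ratio 1:1 ⇒ n(NH4NO3) = 4.32930 mol.
Mass of NH4NO3 = 4.32930 × 80.052 = 346.569 g.

346.57 g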